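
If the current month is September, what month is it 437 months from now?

437 mod 12 = 5 (since 36·12 = 432).
September + 5 months → February.

February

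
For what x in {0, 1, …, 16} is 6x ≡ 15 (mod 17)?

11

The inverse of 6 mod 17 is 3 (since 6·3 = 18 ≡ 1).
Multiplying both sides by 3: x ≡ 3·15 = 45 ≡ 11 (mod 17).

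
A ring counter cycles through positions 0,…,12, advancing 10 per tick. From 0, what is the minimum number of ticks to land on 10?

The inverse of 10 mod 13 is 4 (since 10·4 = 40 ≡ 1).
Multiplying both sides by 4: x ≡ 4·10 = 40 ≡ 1 (mod 13).

1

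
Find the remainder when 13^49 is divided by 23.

Successive squares of 13 mod 23: 13^1≡13, 13^2≡8, 13^4≡18, 13^8≡2, 13^16≡4, 13^32≡16.
49 = 1 + 16 + 32, so 13^49 ≡ 13·4·16 ≡ 4 (mod 23).

4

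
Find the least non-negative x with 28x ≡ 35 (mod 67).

The inverse of 28 mod 67 is 12 (since 28·12 = 336 ≡ 1).
So x ≡ 12·35 = 420 ≡ 18 (mod 67).

18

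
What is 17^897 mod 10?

7

Last digits of 7^n: 7, 9, 3, 1 (period 4).
897 leaves remainder 1 on division by 4, so 17^897 ends in 7.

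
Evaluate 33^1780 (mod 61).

1

Successive squares of 33 mod 61: 33^1≡33, 33^2≡52, 33^4≡20, 33^8≡34, 33^16≡58, 33^32≡9, 33^64≡20, 33^128≡34, 33^256≡58, 33^512≡9, 33^1024≡20.
1780 = 4 + 16 + 32 + 64 + 128 + 512 + 1024, so 33^1780 ≡ 20·58·9·20·34·9·20 ≡ 1 (mod 61).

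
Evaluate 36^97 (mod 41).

Square-and-reduce mod 41: 36^1≡36, 36^2≡25, 36^4≡10, 36^8≡18, 36^16≡37, 36^32≡16, 36^64≡10.
97 = 1 + 32 + 64, so 36^97 ≡ 36·16·10 ≡ 20 (mod 41).

20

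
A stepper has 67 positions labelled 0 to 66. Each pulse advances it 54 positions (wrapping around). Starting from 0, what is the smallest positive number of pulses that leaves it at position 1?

36

54·36 = 1944 = 29·67 + 1, so 54⁻¹ ≡ 36 (mod 67).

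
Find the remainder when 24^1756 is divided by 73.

64

Successive squares of 24 mod 73: 24^1≡24, 24^2≡65, 24^4≡64, 24^8≡8, 24^16≡64, 24^32≡8, 24^64≡64, 24^128≡8, 24^256≡64, 24^512≡8, 24^1024≡64.
1756 = 4 + 8 + 16 + 64 + 128 + 512 + 1024, so 24^1756 ≡ 64·8·64·64·8·8·64 ≡ 64 (mod 73).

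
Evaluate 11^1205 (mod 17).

By repeated squaring mod 17: 11^1≡11, 11^2≡2, 11^4≡4, 11^8≡16, 11^16≡1, 11^32≡1, 11^64≡1, 11^128≡1, 11^256≡1, 11^512≡1, 11^1024≡1.
Since 1205 = 1 + 4 + 16 + 32 + 128 + 1024 in binary, 11^1205 ≡ 11·4·1·1·1·1 ≡ 10 (mod 17).

10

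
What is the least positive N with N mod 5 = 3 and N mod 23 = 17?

63

Since 23·2 ≡ 1 (mod 5), take x = 17 + 23·((3−17)·2 mod 5) = 17 + 23·2 = 63.
Check: 63 mod 5 = 3, 63 mod 23 = 17.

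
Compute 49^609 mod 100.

49

Square-and-reduce mod 100: 49^1≡49, 49^2≡1, 49^4≡1, 49^8≡1, 49^16≡1, 49^32≡1, 49^64≡1, 49^128≡1, 49^256≡1, 49^512≡1.
609 = 1 + 32 + 64 + 512, so 49^609 ≡ 49·1·1·1 ≡ 49 (mod 100).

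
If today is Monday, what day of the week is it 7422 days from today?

Wednesday

Dividing 7422 by 7 gives quotient 1060 and remainder 2.
Monday + 2 days → Wednesday.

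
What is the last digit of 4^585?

4

The units digit of 4^n cycles with period 2: 4, 6, …
585 leaves remainder 1 on division by 2, so 4^585 ends in 4.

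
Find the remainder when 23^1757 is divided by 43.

36

Square-and-reduce mod 43: 23^1≡23, 23^2≡13, 23^4≡40, 23^8≡9, 23^16≡38, 23^32≡25, 23^64≡23, 23^128≡13, 23^256≡40, 23^512≡9, 23^1024≡38.
1757 = 1 + 4 + 8 + 16 + 64 + 128 + 512 + 1024, so 23^1757 ≡ 23·40·9·38·23·13·9·38 ≡ 36 (mod 43).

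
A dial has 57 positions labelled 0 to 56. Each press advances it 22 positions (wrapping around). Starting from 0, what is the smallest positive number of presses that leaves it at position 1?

22·13 = 286 = 5·57 + 1, so 22⁻¹ ≡ 13 (mod 57).

13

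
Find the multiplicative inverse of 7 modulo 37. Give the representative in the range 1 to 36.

37 = 5·7 + 2
7 = 3·2 + 1
2 = 2·1 + 0
Back-substituting gives 7·16 ≡ 1 (mod 37).

16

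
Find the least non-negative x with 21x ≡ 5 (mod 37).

2

21⁻¹ ≡ 30 (mod 37) because 21·30 = 630 = 17·37 + 1.
So x ≡ 30·5 = 150 ≡ 2 (mod 37).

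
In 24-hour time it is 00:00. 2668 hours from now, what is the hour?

2668 = 111·24 + 4, so 2668 mod 24 = 4.
(0 + 4) mod 24 = 4.

4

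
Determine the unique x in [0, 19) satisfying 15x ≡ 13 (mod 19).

The inverse of 15 mod 19 is 14 (since 15·14 = 210 ≡ 1).
Multiplying both sides by 14: x ≡ 14·13 = 182 ≡ 11 (mod 19).
Check: 15·11 = 165 = 8·19 + 13.

11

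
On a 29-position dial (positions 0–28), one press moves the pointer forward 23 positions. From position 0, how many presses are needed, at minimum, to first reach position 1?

24

29 = 1·23 + 6
23 = 3·6 + 5
6 = 1·5 + 1
5 = 5·1 + 0
Back-substituting gives 23·24 ≡ 1 (mod 29).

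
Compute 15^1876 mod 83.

48

Successive squares of 15 mod 83: 15^1≡15, 15^2≡59, 15^4≡78, 15^8≡25, 15^16≡44, 15^32≡27, 15^64≡65, 15^128≡75, 15^256≡64, 15^512≡29, 15^1024≡11.
1876 = 4 + 16 + 64 + 256 + 512 + 1024, so 15^1876 ≡ 78·44·65·64·29·11 ≡ 48 (mod 83).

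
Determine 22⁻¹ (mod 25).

25 = 1·22 + 3
22 = 7·3 + 1
3 = 3·1 + 0
Back-substituting gives 22·8 ≡ 1 (mod 25).

8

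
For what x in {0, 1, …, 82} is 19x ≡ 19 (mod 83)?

19⁻¹ ≡ 35 (mod 83) because 19·35 = 665 = 8·83 + 1.
So x ≡ 35·19 = 665 ≡ 1 (mod 83).

1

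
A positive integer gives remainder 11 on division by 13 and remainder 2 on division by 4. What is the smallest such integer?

50

Since 4·10 ≡ 1 (mod 13), take x = 2 + 4·((11−2)·10 mod 13) = 2 + 4·12 = 50.
Check: 50 mod 13 = 11, 50 mod 4 = 2.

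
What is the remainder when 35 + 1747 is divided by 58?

1747 mod 58 = 7 (since 30·58 = 1740).
(35 + 7) mod 58 = 42.

42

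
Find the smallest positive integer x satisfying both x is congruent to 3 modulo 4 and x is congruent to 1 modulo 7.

15

Since 7·3 ≡ 1 (mod 4), take x = 1 + 7·((3−1)·3 mod 4) = 1 + 7·2 = 15.
Check: 15 mod 4 = 3, 15 mod 7 = 1.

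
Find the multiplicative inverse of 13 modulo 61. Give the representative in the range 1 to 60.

13·47 = 611 = 10·61 + 1, so 13⁻¹ ≡ 47 (mod 61).

47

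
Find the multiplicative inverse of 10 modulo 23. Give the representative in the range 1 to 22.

7

10·7 = 70 = 3·23 + 1, so 10⁻¹ ≡ 7 (mod 23).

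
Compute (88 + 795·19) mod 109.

795·19 = 15105.
15105 mod 109 = 63 (since 138·109 = 15042).
(88 + 63) mod 109 = 42.

42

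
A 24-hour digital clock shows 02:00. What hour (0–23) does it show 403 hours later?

21

403 − 16·24 = 19, so 403 ≡ 19 (mod 24).
(2 + 19) mod 24 = 21.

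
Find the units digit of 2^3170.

Last digits of 2^n: 2, 4, 8, 6 (period 4).
3170 mod 4 = 2, so the last digit matches 2^2 = 4.

4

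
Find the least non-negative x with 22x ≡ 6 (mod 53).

The inverse of 22 mod 53 is 41 (since 22·41 = 902 ≡ 1).
Multiplying both sides by 41: x ≡ 41·6 = 246 ≡ 34 (mod 53).

34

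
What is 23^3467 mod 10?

The units digit of 23^n cycles with period 4: 3, 9, 7, 1, …
3467 leaves remainder 3 on division by 4, so 23^3467 ends in 7.

7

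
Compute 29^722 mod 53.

36

By repeated squaring mod 53: 29^1≡29, 29^2≡46, 29^4≡49, 29^8≡16, 29^16≡44, 29^32≡28, 29^64≡42, 29^128≡15, 29^256≡13, 29^512≡10.
722 = 2 + 16 + 64 + 128 + 512, so 29^722 ≡ 46·44·42·15·10 ≡ 36 (mod 53).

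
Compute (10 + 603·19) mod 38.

29

603·19 = 11457.
Dividing 11457 by 38 gives quotient 301 and remainder 19.
(10 + 19) mod 38 = 29.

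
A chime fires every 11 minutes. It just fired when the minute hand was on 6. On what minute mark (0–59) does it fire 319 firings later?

319·11 = 3509.
Dividing 3509 by 60 gives quotient 58 and remainder 29.
(6 + 29) mod 60 = 35.

35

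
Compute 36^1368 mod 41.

Successive squares of 36 mod 41: 36^1≡36, 36^2≡25, 36^4≡10, 36^8≡18, 36^16≡37, 36^32≡16, 36^64≡10, 36^128≡18, 36^256≡37, 36^512≡16, 36^1024≡10.
Since 1368 = 8 + 16 + 64 + 256 + 1024 in binary, 36^1368 ≡ 18·37·10·37·10 ≡ 18 (mod 41).

18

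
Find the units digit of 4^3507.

Powers of 4 mod 10 repeat with period 2: 4, 6.
3507 leaves remainder 1 on division by 2, so 4^3507 ends in 4.

4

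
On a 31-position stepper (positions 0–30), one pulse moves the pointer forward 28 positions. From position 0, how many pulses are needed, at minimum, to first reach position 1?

10

31 = 1·28 + 3
28 = 9·3 + 1
3 = 3·1 + 0
Back-substituting gives 28·10 ≡ 1 (mod 31).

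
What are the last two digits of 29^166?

By repeated squaring mod 100: 29^1≡29, 29^2≡41, 29^4≡81, 29^8≡61, 29^16≡21, 29^32≡41, 29^64≡81, 29^128≡61.
Since 166 = 2 + 4 + 32 + 128 in binary, 29^166 ≡ 41·81·41·61 ≡ 21 (mod 100).

21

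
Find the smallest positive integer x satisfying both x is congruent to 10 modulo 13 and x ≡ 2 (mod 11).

x ≡ 2 (mod 11) gives x ∈ {2, 13, 24, 35, 46, 57, 68, 79, …}.
The first of these with x mod 13 = 10 is 101.

101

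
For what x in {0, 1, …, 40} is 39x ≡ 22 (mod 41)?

30

39⁻¹ ≡ 20 (mod 41) because 39·20 = 780 = 19·41 + 1.
Multiplying both sides by 20: x ≡ 20·22 = 440 ≡ 30 (mod 41).
Check: 39·30 = 1170 = 28·41 + 22.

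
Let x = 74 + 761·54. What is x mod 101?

761·54 = 41094.
Dividing 41094 by 101 gives quotient 406 and remainder 88.
(74 + 88) mod 101 = 61.

61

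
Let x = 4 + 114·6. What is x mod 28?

16

114·6 = 684.
684 − 24·28 = 12, so 684 ≡ 12 (mod 28).
(4 + 12) mod 28 = 16.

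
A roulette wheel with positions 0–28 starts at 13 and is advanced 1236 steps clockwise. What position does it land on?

2

1236 mod 29 = 18 (since 42·29 = 1218).
(13 + 18) mod 29 = 2.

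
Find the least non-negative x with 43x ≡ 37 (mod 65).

19

The inverse of 43 mod 65 is 62 (since 43·62 = 2666 ≡ 1).
So x ≡ 62·37 = 2294 ≡ 19 (mod 65).
Check: 43·19 = 817 = 12·65 + 37.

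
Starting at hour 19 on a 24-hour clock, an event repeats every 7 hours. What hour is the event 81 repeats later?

10

81·7 = 567.
567 mod 24 = 15 (since 23·24 = 552).
(19 + 15) mod 24 = 10.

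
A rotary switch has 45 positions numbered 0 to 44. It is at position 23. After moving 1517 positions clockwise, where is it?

10

1517 mod 45 = 32 (since 33·45 = 1485).
(23 + 32) mod 45 = 10.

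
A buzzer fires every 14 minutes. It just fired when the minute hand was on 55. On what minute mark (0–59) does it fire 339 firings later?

1

339·14 = 4746.
4746 − 79·60 = 6, so 4746 ≡ 6 (mod 60).
(55 + 6) mod 60 = 1.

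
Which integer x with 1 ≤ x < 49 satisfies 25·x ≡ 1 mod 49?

2

25·2 = 50 = 1·49 + 1, so 25⁻¹ ≡ 2 (mod 49).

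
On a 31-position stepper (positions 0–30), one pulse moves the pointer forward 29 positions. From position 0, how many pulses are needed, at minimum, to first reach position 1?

15

31 = 1·29 + 2
29 = 14·2 + 1
2 = 2·1 + 0
Back-substituting gives 29·15 ≡ 1 (mod 31).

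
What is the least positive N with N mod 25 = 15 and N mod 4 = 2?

90

Since 4·19 ≡ 1 (mod 25), take x = 2 + 4·((15−2)·19 mod 25) = 2 + 4·22 = 90.
Check: 90 mod 25 = 15, 90 mod 4 = 2.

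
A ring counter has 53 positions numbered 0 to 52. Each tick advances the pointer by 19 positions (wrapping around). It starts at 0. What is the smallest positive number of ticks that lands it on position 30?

19⁻¹ ≡ 14 (mod 53) because 19·14 = 266 = 5·53 + 1.
Multiplying both sides by 14: x ≡ 14·30 = 420 ≡ 49 (mod 53).
Check: 19·49 = 931 = 17·53 + 30.

49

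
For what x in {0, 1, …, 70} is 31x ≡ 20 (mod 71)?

31⁻¹ ≡ 55 (mod 71) because 31·55 = 1705 = 24·71 + 1.
Multiplying both sides by 55: x ≡ 55·20 = 1100 ≡ 35 (mod 71).

35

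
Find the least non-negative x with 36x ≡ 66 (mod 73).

The inverse of 36 mod 73 is 71 (since 36·71 = 2556 ≡ 1).
So x ≡ 71·66 = 4686 ≡ 14 (mod 73).

14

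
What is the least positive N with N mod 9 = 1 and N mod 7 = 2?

Since 7·4 ≡ 1 (mod 9), take x = 2 + 7·((1−2)·4 mod 9) = 2 + 7·5 = 37.
Check: 37 mod 9 = 1, 37 mod 7 = 2.

37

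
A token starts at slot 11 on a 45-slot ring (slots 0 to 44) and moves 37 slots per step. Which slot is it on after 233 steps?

37

233·37 = 8621.
8621 mod 45 = 26 (since 191·45 = 8595).
(11 + 26) mod 45 = 37.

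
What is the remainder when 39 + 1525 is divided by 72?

52

Dividing 1525 by 72 gives quotient 21 and remainder 13.
(39 + 13) mod 72 = 52.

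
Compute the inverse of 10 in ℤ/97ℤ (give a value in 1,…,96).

10·68 = 680 = 7·97 + 1, so 10⁻¹ ≡ 68 (mod 97).

68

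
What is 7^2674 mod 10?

Powers of 7 mod 10 repeat with period 4: 7, 9, 3, 1.
2674 mod 4 = 2, so the last digit matches 7^2 = 9.

9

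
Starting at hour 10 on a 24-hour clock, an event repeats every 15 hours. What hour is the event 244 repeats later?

22

244·15 = 3660.
Dividing 3660 by 24 gives quotient 152 and remainder 12.
(10 + 12) mod 24 = 22.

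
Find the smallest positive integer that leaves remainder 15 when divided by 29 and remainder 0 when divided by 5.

x ≡ 0 (mod 5) gives x ∈ {0, 5, 10, 15}.
The first of these with x mod 29 = 15 is 15.

15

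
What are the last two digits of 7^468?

By repeated squaring mod 100: 7^1≡7, 7^2≡49, 7^4≡1, 7^8≡1, 7^16≡1, 7^32≡1, 7^64≡1, 7^128≡1, 7^256≡1.
Since 468 = 4 + 16 + 64 + 128 + 256 in binary, 7^468 ≡ 1·1·1·1·1 ≡ 1 (mod 100).

01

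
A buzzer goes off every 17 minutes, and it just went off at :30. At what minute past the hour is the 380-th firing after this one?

380·17 = 6460.
6460 = 107·60 + 40, so 6460 mod 60 = 40.
(30 + 40) mod 60 = 10.

10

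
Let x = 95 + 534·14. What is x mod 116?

534·14 = 7476.
Dividing 7476 by 116 gives quotient 64 and remainder 52.
(95 + 52) mod 116 = 31.

31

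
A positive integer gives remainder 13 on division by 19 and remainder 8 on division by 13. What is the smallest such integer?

Since 13·3 ≡ 1 (mod 19), take x = 8 + 13·((13−8)·3 mod 19) = 8 + 13·15 = 203.
Check: 203 mod 19 = 13, 203 mod 13 = 8.

203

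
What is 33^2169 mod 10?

Powers of 3 mod 10 repeat with period 4: 3, 9, 7, 1.
2169 leaves remainder 1 on division by 4, so 33^2169 ends in 3.

3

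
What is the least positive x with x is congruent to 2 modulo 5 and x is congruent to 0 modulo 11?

22

Since 11·1 ≡ 1 (mod 5), take x = 0 + 11·((2−0)·1 mod 5) = 0 + 11·2 = 22.
Check: 22 mod 5 = 2, 22 mod 11 = 0.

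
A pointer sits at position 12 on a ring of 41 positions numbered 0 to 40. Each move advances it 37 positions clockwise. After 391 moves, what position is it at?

391·37 = 14467.
14467 − 352·41 = 35, so 14467 ≡ 35 (mod 41).
(12 + 35) mod 41 = 6.

6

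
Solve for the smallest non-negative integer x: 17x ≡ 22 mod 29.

3

The inverse of 17 mod 29 is 12 (since 17·12 = 204 ≡ 1).
So x ≡ 12·22 = 264 ≡ 3 (mod 29).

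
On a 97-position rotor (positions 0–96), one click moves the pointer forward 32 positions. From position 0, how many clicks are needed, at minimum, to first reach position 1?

32·94 = 3008 = 31·97 + 1, so 32⁻¹ ≡ 94 (mod 97).

94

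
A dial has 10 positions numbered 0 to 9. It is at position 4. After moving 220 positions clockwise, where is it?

Dividing 220 by 10 gives quotient 22 and remainder 0.
(4 + 0) mod 10 = 4.

4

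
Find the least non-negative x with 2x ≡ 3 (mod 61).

2⁻¹ ≡ 31 (mod 61) because 2·31 = 62 = 1·61 + 1.
Multiplying both sides by 31: x ≡ 31·3 = 93 ≡ 32 (mod 61).

32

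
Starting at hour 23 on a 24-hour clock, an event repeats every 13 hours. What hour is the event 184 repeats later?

15

184·13 = 2392.
2392 mod 24 = 16 (since 99·24 = 2376).
(23 + 16) mod 24 = 15.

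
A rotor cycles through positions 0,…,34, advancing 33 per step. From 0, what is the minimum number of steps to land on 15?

10

The inverse of 33 mod 35 is 17 (since 33·17 = 561 ≡ 1).
Multiplying both sides by 17: x ≡ 17·15 = 255 ≡ 10 (mod 35).
Check: 33·10 = 330 = 9·35 + 15.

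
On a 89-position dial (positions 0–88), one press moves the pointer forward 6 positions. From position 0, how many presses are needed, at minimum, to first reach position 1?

6·15 = 90 = 1·89 + 1, so 6⁻¹ ≡ 15 (mod 89).

15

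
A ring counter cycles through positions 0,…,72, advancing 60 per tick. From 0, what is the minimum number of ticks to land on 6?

The inverse of 60 mod 73 is 28 (since 60·28 = 1680 ≡ 1).
So x ≡ 28·6 = 168 ≡ 22 (mod 73).

22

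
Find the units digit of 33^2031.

7

Last digits of 3^n: 3, 9, 7, 1 (period 4).
2031 leaves remainder 3 on division by 4, so 33^2031 ends in 7.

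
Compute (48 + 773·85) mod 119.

773·85 = 65705.
Dividing 65705 by 119 gives quotient 552 and remainder 17.
(48 + 17) mod 119 = 65.

65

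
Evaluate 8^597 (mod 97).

79

Square-and-reduce mod 97: 8^1≡8, 8^2≡64, 8^4≡22, 8^8≡96, 8^16≡1, 8^32≡1, 8^64≡1, 8^128≡1, 8^256≡1, 8^512≡1.
597 = 1 + 4 + 16 + 64 + 512, so 8^597 ≡ 8·22·1·1·1 ≡ 79 (mod 97).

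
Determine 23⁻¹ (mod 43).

23·15 = 345 = 8·43 + 1, so 23⁻¹ ≡ 15 (mod 43).

15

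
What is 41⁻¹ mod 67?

18

67 = 1·41 + 26
41 = 1·26 + 15
26 = 1·15 + 11
15 = 1·11 + 4
11 = 2·4 + 3
4 = 1·3 + 1
3 = 3·1 + 0
Back-substituting gives 41·18 ≡ 1 (mod 67).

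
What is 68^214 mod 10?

4

The units digit of 68^n cycles with period 4: 8, 4, 2, 6, …
214 leaves remainder 2 on division by 4, so 68^214 ends in 4.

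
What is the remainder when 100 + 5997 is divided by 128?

5997 = 46·128 + 109, so 5997 mod 128 = 109.
(100 + 109) mod 128 = 81.

81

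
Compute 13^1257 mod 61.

By repeated squaring mod 61: 13^1≡13, 13^2≡47, 13^4≡13, 13^8≡47, 13^16≡13, 13^32≡47, 13^64≡13, 13^128≡47, 13^256≡13, 13^512≡47, 13^1024≡13.
1257 = 1 + 8 + 32 + 64 + 128 + 1024, so 13^1257 ≡ 13·47·47·13·47·13 ≡ 1 (mod 61).

1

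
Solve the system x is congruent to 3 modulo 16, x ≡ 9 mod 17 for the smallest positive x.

x ≡ 3 (mod 16) gives x ∈ {3, 19, 35, 51, 67, 83, 99, 115, …}.
The first of these with x mod 17 = 9 is 179.

179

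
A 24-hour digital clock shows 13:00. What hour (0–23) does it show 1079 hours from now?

1079 = 44·24 + 23, so 1079 mod 24 = 23.
(13 + 23) mod 24 = 12.

12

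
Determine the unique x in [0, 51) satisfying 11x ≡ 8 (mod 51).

The inverse of 11 mod 51 is 14 (since 11·14 = 154 ≡ 1).
Multiplying both sides by 14: x ≡ 14·8 = 112 ≡ 10 (mod 51).
Check: 11·10 = 110 = 2·51 + 8.

10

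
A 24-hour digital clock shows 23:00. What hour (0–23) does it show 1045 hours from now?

1045 − 43·24 = 13, so 1045 ≡ 13 (mod 24).
(23 + 13) mod 24 = 12.

12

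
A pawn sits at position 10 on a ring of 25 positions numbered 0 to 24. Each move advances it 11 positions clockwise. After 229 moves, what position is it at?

229·11 = 2519.
2519 − 100·25 = 19, so 2519 ≡ 19 (mod 25).
(10 + 19) mod 25 = 4.

4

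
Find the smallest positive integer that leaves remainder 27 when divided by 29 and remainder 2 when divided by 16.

114

x ≡ 2 (mod 16) gives x ∈ {2, 18, 34, 50, 66, 82, 98, 114}.
The first of these with x mod 29 = 27 is 114.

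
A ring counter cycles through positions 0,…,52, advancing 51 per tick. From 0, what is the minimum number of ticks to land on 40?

The inverse of 51 mod 53 is 26 (since 51·26 = 1326 ≡ 1).
Multiplying both sides by 26: x ≡ 26·40 = 1040 ≡ 33 (mod 53).
Check: 51·33 = 1683 = 31·53 + 40.

33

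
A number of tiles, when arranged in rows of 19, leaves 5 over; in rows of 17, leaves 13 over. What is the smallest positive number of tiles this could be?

Since 17·9 ≡ 1 (mod 19), take x = 13 + 17·((5−13)·9 mod 19) = 13 + 17·4 = 81.
Check: 81 mod 19 = 5, 81 mod 17 = 13.

81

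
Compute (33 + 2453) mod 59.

8

2453 = 41·59 + 34, so 2453 mod 59 = 34.
(33 + 34) mod 59 = 8.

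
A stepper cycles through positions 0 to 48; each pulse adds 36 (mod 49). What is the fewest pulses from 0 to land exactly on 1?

49 = 1·36 + 13
36 = 2·13 + 10
13 = 1·10 + 3
10 = 3·3 + 1
3 = 3·1 + 0
Back-substituting gives 36·15 ≡ 1 (mod 49).

15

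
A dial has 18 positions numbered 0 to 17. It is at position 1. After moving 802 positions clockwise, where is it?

11

802 mod 18 = 10 (since 44·18 = 792).
(1 + 10) mod 18 = 11.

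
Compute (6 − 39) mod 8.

39 = 4·8 + 7, so 39 mod 8 = 7.
(6 − 7) mod 8 = 7.

7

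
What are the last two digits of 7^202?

49

By repeated squaring mod 100: 7^1≡7, 7^2≡49, 7^4≡1, 7^8≡1, 7^16≡1, 7^32≡1, 7^64≡1, 7^128≡1.
Since 202 = 2 + 8 + 64 + 128 in binary, 7^202 ≡ 49·1·1·1 ≡ 49 (mod 100).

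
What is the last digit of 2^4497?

2

Powers of 2 mod 10 repeat with period 4: 2, 4, 8, 6.
4497 mod 4 = 1, so the last digit matches 2^1 = 2.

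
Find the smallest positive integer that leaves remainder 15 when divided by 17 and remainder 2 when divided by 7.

Since 7·5 ≡ 1 (mod 17), take x = 2 + 7·((15−2)·5 mod 17) = 2 + 7·14 = 100.
Check: 100 mod 17 = 15, 100 mod 7 = 2.

100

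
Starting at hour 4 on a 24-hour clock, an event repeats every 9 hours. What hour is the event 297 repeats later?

297·9 = 2673.
Dividing 2673 by 24 gives quotient 111 and remainder 9.
(4 + 9) mod 24 = 13.

13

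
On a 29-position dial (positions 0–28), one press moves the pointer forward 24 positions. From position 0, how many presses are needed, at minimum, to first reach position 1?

24·23 = 552 = 19·29 + 1, so 24⁻¹ ≡ 23 (mod 29).

23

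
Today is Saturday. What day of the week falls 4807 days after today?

4807 mod 7 = 5 (since 686·7 = 4802).
Saturday + 5 days → Thursday.

Thursday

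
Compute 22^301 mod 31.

By repeated squaring mod 31: 22^1≡22, 22^2≡19, 22^4≡20, 22^8≡28, 22^16≡9, 22^32≡19, 22^64≡20, 22^128≡28, 22^256≡9.
Since 301 = 1 + 4 + 8 + 32 + 256 in binary, 22^301 ≡ 22·20·28·19·9 ≡ 22 (mod 31).

22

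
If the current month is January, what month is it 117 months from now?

October

117 = 9·12 + 9, so 117 mod 12 = 9.
January + 9 months → October.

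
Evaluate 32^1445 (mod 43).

Square-and-reduce mod 43: 32^1≡32, 32^2≡35, 32^4≡21, 32^8≡11, 32^16≡35, 32^32≡21, 32^64≡11, 32^128≡35, 32^256≡21, 32^512≡11, 32^1024≡35.
1445 = 1 + 4 + 32 + 128 + 256 + 1024, so 32^1445 ≡ 32·21·21·35·21·35 ≡ 2 (mod 43).

2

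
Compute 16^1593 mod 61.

9

Successive squares of 16 mod 61: 16^1≡16, 16^2≡12, 16^4≡22, 16^8≡57, 16^16≡16, 16^32≡12, 16^64≡22, 16^128≡57, 16^256≡16, 16^512≡12, 16^1024≡22.
1593 = 1 + 8 + 16 + 32 + 512 + 1024, so 16^1593 ≡ 16·57·16·12·12·22 ≡ 9 (mod 61).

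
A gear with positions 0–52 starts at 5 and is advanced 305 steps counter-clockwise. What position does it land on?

18

305 = 5·53 + 40, so 305 mod 53 = 40.
(5 − 40) mod 53 = 18.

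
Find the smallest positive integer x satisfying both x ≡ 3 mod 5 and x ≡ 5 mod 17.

73

x ≡ 3 (mod 5) gives x ∈ {3, 8, 13, 18, 23, 28, 33, 38, …}.
The first of these with x mod 17 = 5 is 73.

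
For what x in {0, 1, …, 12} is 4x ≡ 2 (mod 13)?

7

The inverse of 4 mod 13 is 10 (since 4·10 = 40 ≡ 1).
So x ≡ 10·2 = 20 ≡ 7 (mod 13).
Check: 4·7 = 28 = 2·13 + 2.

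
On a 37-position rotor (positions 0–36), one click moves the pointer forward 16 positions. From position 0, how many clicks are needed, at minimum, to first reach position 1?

7

16·7 = 112 = 3·37 + 1, so 16⁻¹ ≡ 7 (mod 37).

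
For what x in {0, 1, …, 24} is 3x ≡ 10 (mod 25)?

20

3⁻¹ ≡ 17 (mod 25) because 3·17 = 51 = 2·25 + 1.
Multiplying both sides by 17: x ≡ 17·10 = 170 ≡ 20 (mod 25).
Check: 3·20 = 60 = 2·25 + 10.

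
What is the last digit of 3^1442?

The units digit of 3^n cycles with period 4: 3, 9, 7, 1, …
1442 mod 4 = 2, so the last digit matches 3^2 = 9.

9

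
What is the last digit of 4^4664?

6

Last digits of 4^n: 4, 6 (period 2).
4664 mod 2 = 0, so the last digit matches 4^2 = 6.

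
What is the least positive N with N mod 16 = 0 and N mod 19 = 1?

x ≡ 0 (mod 16) gives x ∈ {0, 16, 32, 48, 64, 80, 96}.
The first of these with x mod 19 = 1 is 96.

96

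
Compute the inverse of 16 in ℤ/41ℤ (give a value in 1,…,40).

41 = 2·16 + 9
16 = 1·9 + 7
9 = 1·7 + 2
7 = 3·2 + 1
2 = 2·1 + 0
Back-substituting gives 16·18 ≡ 1 (mod 41).

18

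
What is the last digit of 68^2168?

6

The units digit of 68^n cycles with period 4: 8, 4, 2, 6, …
2168 leaves remainder 0 on division by 4, so 68^2168 ends in 6.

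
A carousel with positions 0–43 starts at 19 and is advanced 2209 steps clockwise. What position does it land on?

Dividing 2209 by 44 gives quotient 50 and remainder 9.
(19 + 9) mod 44 = 28.

28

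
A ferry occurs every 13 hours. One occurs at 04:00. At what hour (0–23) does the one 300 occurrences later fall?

300·13 = 3900.
Dividing 3900 by 24 gives quotient 162 and remainder 12.
(4 + 12) mod 24 = 16.

16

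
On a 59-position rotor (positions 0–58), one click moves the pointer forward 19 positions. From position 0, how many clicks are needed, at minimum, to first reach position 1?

19·28 = 532 = 9·59 + 1, so 19⁻¹ ≡ 28 (mod 59).

28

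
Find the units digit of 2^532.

6

The units digit of 2^n cycles with period 4: 2, 4, 8, 6, …
532 leaves remainder 0 on division by 4, so 2^532 ends in 6.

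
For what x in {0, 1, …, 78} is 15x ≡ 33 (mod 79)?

The inverse of 15 mod 79 is 58 (since 15·58 = 870 ≡ 1).
So x ≡ 58·33 = 1914 ≡ 18 (mod 79).
Check: 15·18 = 270 = 3·79 + 33.

18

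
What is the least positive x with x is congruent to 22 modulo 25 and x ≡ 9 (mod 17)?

247

x ≡ 9 (mod 17) gives x ∈ {9, 26, 43, 60, 77, 94, 111, 128, …}.
The first of these with x mod 25 = 22 is 247.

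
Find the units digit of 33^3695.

7

Last digits of 3^n: 3, 9, 7, 1 (period 4).
3695 mod 4 = 3, so the last digit matches 3^3 = 7.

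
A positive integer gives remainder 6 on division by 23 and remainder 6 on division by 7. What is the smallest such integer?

6

Since 7·10 ≡ 1 (mod 23), take x = 6 + 7·((6−6)·10 mod 23) = 6 + 7·0 = 6.
Check: 6 mod 23 = 6, 6 mod 7 = 6.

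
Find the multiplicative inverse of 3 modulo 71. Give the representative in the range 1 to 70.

24

71 = 23·3 + 2
3 = 1·2 + 1
2 = 2·1 + 0
Back-substituting gives 3·24 ≡ 1 (mod 71).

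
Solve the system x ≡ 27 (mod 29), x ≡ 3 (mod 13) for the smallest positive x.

x ≡ 3 (mod 13) gives x ∈ {3, 16, 29, 42, 55, 68, 81, 94, …}.
The first of these with x mod 29 = 27 is 172.

172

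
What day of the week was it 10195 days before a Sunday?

Dividing 10195 by 7 gives quotient 1456 and remainder 3.
Sunday − 3 days → Thursday.

Thursday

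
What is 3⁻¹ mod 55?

55 = 18·3 + 1
3 = 3·1 + 0
Back-substituting gives 3·37 ≡ 1 (mod 55).

37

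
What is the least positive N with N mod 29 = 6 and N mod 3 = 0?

6

x ≡ 0 (mod 3) gives x ∈ {0, 3, 6}.
The first of these with x mod 29 = 6 is 6.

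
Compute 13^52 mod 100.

Square-and-reduce mod 100: 13^1≡13, 13^2≡69, 13^4≡61, 13^8≡21, 13^16≡41, 13^32≡81.
52 = 4 + 16 + 32, so 13^52 ≡ 61·41·81 ≡ 81 (mod 100).

81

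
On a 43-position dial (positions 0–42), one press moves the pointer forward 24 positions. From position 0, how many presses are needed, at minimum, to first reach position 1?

9

24·9 = 216 = 5·43 + 1, so 24⁻¹ ≡ 9 (mod 43).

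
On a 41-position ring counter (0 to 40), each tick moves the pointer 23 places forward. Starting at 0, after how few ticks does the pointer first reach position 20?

8

23⁻¹ ≡ 25 (mod 41) because 23·25 = 575 = 14·41 + 1.
Multiplying both sides by 25: x ≡ 25·20 = 500 ≡ 8 (mod 41).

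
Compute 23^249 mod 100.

Successive squares of 23 mod 100: 23^1≡23, 23^2≡29, 23^4≡41, 23^8≡81, 23^16≡61, 23^32≡21, 23^64≡41, 23^128≡81.
249 = 1 + 8 + 16 + 32 + 64 + 128, so 23^249 ≡ 23·81·61·21·41·81 ≡ 63 (mod 100).

63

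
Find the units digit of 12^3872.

The units digit of 12^n cycles with period 4: 2, 4, 8, 6, …
3872 leaves remainder 0 on division by 4, so 12^3872 ends in 6.

6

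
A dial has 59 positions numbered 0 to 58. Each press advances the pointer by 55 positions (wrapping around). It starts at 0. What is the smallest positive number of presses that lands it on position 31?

55⁻¹ ≡ 44 (mod 59) because 55·44 = 2420 = 41·59 + 1.
Multiplying both sides by 44: x ≡ 44·31 = 1364 ≡ 7 (mod 59).
Check: 55·7 = 385 = 6·59 + 31.

7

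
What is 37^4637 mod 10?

7

Powers of 7 mod 10 repeat with period 4: 7, 9, 3, 1.
4637 leaves remainder 1 on division by 4, so 37^4637 ends in 7.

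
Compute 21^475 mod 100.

By repeated squaring mod 100: 21^1≡21, 21^2≡41, 21^4≡81, 21^8≡61, 21^16≡21, 21^32≡41, 21^64≡81, 21^128≡61, 21^256≡21.
Since 475 = 1 + 2 + 8 + 16 + 64 + 128 + 256 in binary, 21^475 ≡ 21·41·61·21·81·61·21 ≡ 1 (mod 100).

1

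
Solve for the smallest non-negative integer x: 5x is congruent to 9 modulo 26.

5⁻¹ ≡ 21 (mod 26) because 5·21 = 105 = 4·26 + 1.
Multiplying both sides by 21: x ≡ 21·9 = 189 ≡ 7 (mod 26).

7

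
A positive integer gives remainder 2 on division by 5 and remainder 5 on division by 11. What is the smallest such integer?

27

x ≡ 2 (mod 5) gives x ∈ {2, 7, 12, 17, 22, 27}.
The first of these with x mod 11 = 5 is 27.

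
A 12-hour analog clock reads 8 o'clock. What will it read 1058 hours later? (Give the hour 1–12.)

10

1058 − 88·12 = 2, so 1058 ≡ 2 (mod 12).
8 + 2 → 10 on a 12-hour dial.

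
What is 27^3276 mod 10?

1

The units digit of 27^n cycles with period 4: 7, 9, 3, 1, …
3276 mod 4 = 0, so the last digit matches 7^4 = 1.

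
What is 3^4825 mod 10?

Powers of 3 mod 10 repeat with period 4: 3, 9, 7, 1.
4825 mod 4 = 1, so the last digit matches 3^1 = 3.

3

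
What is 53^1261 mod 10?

3

Last digits of 3^n: 3, 9, 7, 1 (period 4).
1261 leaves remainder 1 on division by 4, so 53^1261 ends in 3.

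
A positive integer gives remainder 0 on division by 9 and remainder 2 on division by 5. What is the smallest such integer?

27

x ≡ 2 (mod 5) gives x ∈ {2, 7, 12, 17, 22, 27}.
The first of these with x mod 9 = 0 is 27.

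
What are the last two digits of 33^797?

73

Square-and-reduce mod 100: 33^1≡33, 33^2≡89, 33^4≡21, 33^8≡41, 33^16≡81, 33^32≡61, 33^64≡21, 33^128≡41, 33^256≡81, 33^512≡61.
797 = 1 + 4 + 8 + 16 + 256 + 512, so 33^797 ≡ 33·21·41·81·81·61 ≡ 73 (mod 100).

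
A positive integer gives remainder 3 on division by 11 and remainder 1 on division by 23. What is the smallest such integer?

x ≡ 3 (mod 11) gives x ∈ {3, 14, 25, 36, 47}.
The first of these with x mod 23 = 1 is 47.

47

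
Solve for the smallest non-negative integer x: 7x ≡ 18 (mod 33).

7⁻¹ ≡ 19 (mod 33) because 7·19 = 133 = 4·33 + 1.
Multiplying both sides by 19: x ≡ 19·18 = 342 ≡ 12 (mod 33).
Check: 7·12 = 84 = 2·33 + 18.

12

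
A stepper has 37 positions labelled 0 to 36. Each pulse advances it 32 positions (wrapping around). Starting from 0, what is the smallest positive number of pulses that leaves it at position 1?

22

32·22 = 704 = 19·37 + 1, so 32⁻¹ ≡ 22 (mod 37).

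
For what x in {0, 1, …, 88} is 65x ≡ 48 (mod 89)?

The inverse of 65 mod 89 is 63 (since 65·63 = 4095 ≡ 1).
Multiplying both sides by 63: x ≡ 63·48 = 3024 ≡ 87 (mod 89).

87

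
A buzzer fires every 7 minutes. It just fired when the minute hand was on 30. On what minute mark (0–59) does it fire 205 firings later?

205·7 = 1435.
Dividing 1435 by 60 gives quotient 23 and remainder 55.
(30 + 55) mod 60 = 25.

25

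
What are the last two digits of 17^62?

89

Successive squares of 17 mod 100: 17^1≡17, 17^2≡89, 17^4≡21, 17^8≡41, 17^16≡81, 17^32≡61.
62 = 2 + 4 + 8 + 16 + 32, so 17^62 ≡ 89·21·41·81·61 ≡ 89 (mod 100).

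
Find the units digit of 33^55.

Last digits of 3^n: 3, 9, 7, 1 (period 4).
55 mod 4 = 3, so the last digit matches 3^3 = 7.

7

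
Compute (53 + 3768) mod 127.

11

3768 − 29·127 = 85, so 3768 ≡ 85 (mod 127).
(53 + 85) mod 127 = 11.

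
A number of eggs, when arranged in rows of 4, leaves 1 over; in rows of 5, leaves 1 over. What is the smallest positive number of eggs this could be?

1

x ≡ 1 (mod 4) gives x ∈ {1}.
The first of these with x mod 5 = 1 is 1.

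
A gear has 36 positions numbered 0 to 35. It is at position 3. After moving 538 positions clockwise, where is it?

538 − 14·36 = 34, so 538 ≡ 34 (mod 36).
(3 + 34) mod 36 = 1.

1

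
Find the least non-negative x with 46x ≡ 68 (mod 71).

20

46⁻¹ ≡ 17 (mod 71) because 46·17 = 782 = 11·71 + 1.
So x ≡ 17·68 = 1156 ≡ 20 (mod 71).
Check: 46·20 = 920 = 12·71 + 68.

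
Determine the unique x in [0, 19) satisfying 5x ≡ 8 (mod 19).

13

The inverse of 5 mod 19 is 4 (since 5·4 = 20 ≡ 1).
Multiplying both sides by 4: x ≡ 4·8 = 32 ≡ 13 (mod 19).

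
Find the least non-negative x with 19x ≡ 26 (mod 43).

The inverse of 19 mod 43 is 34 (since 19·34 = 646 ≡ 1).
Multiplying both sides by 34: x ≡ 34·26 = 884 ≡ 24 (mod 43).
Check: 19·24 = 456 = 10·43 + 26.

24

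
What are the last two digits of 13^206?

Square-and-reduce mod 100: 13^1≡13, 13^2≡69, 13^4≡61, 13^8≡21, 13^16≡41, 13^32≡81, 13^64≡61, 13^128≡21.
206 = 2 + 4 + 8 + 64 + 128, so 13^206 ≡ 69·61·21·61·21 ≡ 9 (mod 100).

09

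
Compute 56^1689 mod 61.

34

Square-and-reduce mod 61: 56^1≡56, 56^2≡25, 56^4≡15, 56^8≡42, 56^16≡56, 56^32≡25, 56^64≡15, 56^128≡42, 56^256≡56, 56^512≡25, 56^1024≡15.
1689 = 1 + 8 + 16 + 128 + 512 + 1024, so 56^1689 ≡ 56·42·56·42·25·15 ≡ 34 (mod 61).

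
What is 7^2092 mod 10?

The units digit of 7^n cycles with period 4: 7, 9, 3, 1, …
2092 mod 4 = 0, so the last digit matches 7^4 = 1.

1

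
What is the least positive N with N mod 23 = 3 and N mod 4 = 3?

3

Since 4·6 ≡ 1 (mod 23), take x = 3 + 4·((3−3)·6 mod 23) = 3 + 4·0 = 3.
Check: 3 mod 23 = 3, 3 mod 4 = 3.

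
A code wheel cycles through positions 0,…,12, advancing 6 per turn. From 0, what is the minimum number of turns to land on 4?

The inverse of 6 mod 13 is 11 (since 6·11 = 66 ≡ 1).
Multiplying both sides by 11: x ≡ 11·4 = 44 ≡ 5 (mod 13).
Check: 6·5 = 30 = 2·13 + 4.

5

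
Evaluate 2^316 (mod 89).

Successive squares of 2 mod 89: 2^1≡2, 2^2≡4, 2^4≡16, 2^8≡78, 2^16≡32, 2^32≡45, 2^64≡67, 2^128≡39, 2^256≡8.
316 = 4 + 8 + 16 + 32 + 256, so 2^316 ≡ 16·78·32·45·8 ≡ 78 (mod 89).

78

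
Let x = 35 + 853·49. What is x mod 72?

0

853·49 = 41797.
41797 mod 72 = 37 (since 580·72 = 41760).
(35 + 37) mod 72 = 0.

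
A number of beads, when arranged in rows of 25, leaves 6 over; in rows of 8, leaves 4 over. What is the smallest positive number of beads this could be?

x ≡ 4 (mod 8) gives x ∈ {4, 12, 20, 28, 36, 44, 52, 60, …}.
The first of these with x mod 25 = 6 is 156.

156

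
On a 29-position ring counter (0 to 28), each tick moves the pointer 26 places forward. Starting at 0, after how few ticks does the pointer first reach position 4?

18

The inverse of 26 mod 29 is 19 (since 26·19 = 494 ≡ 1).
So x ≡ 19·4 = 76 ≡ 18 (mod 29).
Check: 26·18 = 468 = 16·29 + 4.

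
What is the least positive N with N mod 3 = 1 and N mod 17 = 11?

Since 17·2 ≡ 1 (mod 3), take x = 11 + 17·((1−11)·2 mod 3) = 11 + 17·1 = 28.
Check: 28 mod 3 = 1, 28 mod 17 = 11.

28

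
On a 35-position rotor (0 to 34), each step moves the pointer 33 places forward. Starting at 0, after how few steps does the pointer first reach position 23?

33⁻¹ ≡ 17 (mod 35) because 33·17 = 561 = 16·35 + 1.
Multiplying both sides by 17: x ≡ 17·23 = 391 ≡ 6 (mod 35).

6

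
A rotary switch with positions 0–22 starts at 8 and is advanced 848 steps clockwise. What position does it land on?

5

848 − 36·23 = 20, so 848 ≡ 20 (mod 23).
(8 + 20) mod 23 = 5.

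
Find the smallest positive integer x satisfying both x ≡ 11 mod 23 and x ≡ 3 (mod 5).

Since 5·14 ≡ 1 (mod 23), take x = 3 + 5·((11−3)·14 mod 23) = 3 + 5·20 = 103.
Check: 103 mod 23 = 11, 103 mod 5 = 3.

103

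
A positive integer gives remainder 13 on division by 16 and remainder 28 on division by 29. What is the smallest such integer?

173

x ≡ 13 (mod 16) gives x ∈ {13, 29, 45, 61, 77, 93, 109, 125, …}.
The first of these with x mod 29 = 28 is 173.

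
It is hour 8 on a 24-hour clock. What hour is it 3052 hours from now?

12

Dividing 3052 by 24 gives quotient 127 and remainder 4.
(8 + 4) mod 24 = 12.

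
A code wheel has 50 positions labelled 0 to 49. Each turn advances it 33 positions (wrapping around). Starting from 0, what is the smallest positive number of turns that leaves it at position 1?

47

33·47 = 1551 = 31·50 + 1, so 33⁻¹ ≡ 47 (mod 50).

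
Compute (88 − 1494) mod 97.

1494 mod 97 = 39 (since 15·97 = 1455).
(88 − 39) mod 97 = 49.

49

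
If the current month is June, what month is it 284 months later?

284 − 23·12 = 8, so 284 ≡ 8 (mod 12).
June + 8 months → February.

February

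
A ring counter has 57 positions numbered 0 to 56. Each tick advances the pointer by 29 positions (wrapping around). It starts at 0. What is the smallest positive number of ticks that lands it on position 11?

22

29⁻¹ ≡ 2 (mod 57) because 29·2 = 58 = 1·57 + 1.
So x ≡ 2·11 = 22 ≡ 22 (mod 57).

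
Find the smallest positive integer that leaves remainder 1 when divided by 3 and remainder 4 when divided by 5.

4

Since 5·2 ≡ 1 (mod 3), take x = 4 + 5·((1−4)·2 mod 3) = 4 + 5·0 = 4.
Check: 4 mod 3 = 1, 4 mod 5 = 4.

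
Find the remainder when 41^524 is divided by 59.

29

Successive squares of 41 mod 59: 41^1≡41, 41^2≡29, 41^4≡15, 41^8≡48, 41^16≡3, 41^32≡9, 41^64≡22, 41^128≡12, 41^256≡26, 41^512≡27.
524 = 4 + 8 + 512, so 41^524 ≡ 15·48·27 ≡ 29 (mod 59).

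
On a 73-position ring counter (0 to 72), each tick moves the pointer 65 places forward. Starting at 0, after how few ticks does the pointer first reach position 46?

49

The inverse of 65 mod 73 is 9 (since 65·9 = 585 ≡ 1).
Multiplying both sides by 9: x ≡ 9·46 = 414 ≡ 49 (mod 73).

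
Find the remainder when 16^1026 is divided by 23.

By repeated squaring mod 23: 16^1≡16, 16^2≡3, 16^4≡9, 16^8≡12, 16^16≡6, 16^32≡13, 16^64≡8, 16^128≡18, 16^256≡2, 16^512≡4, 16^1024≡16.
Since 1026 = 2 + 1024 in binary, 16^1026 ≡ 3·16 ≡ 2 (mod 23).

2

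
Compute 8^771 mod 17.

2

Successive squares of 8 mod 17: 8^1≡8, 8^2≡13, 8^4≡16, 8^8≡1, 8^16≡1, 8^32≡1, 8^64≡1, 8^128≡1, 8^256≡1, 8^512≡1.
771 = 1 + 2 + 256 + 512, so 8^771 ≡ 8·13·1·1 ≡ 2 (mod 17).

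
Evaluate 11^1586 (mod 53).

1

Successive squares of 11 mod 53: 11^1≡11, 11^2≡15, 11^4≡13, 11^8≡10, 11^16≡47, 11^32≡36, 11^64≡24, 11^128≡46, 11^256≡49, 11^512≡16, 11^1024≡44.
1586 = 2 + 16 + 32 + 512 + 1024, so 11^1586 ≡ 15·47·36·16·44 ≡ 1 (mod 53).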